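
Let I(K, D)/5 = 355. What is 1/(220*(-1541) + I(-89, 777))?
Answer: -1/337245 ≈ -2.9652e-6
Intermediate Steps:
I(K, D) = 1775 (I(K, D) = 5*355 = 1775)
1/(220*(-1541) + I(-89, 777)) = 1/(220*(-1541) + 1775) = 1/(-339020 + 1775) = 1/(-337245) = -1/337245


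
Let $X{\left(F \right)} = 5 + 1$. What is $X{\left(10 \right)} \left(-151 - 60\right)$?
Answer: $-1266$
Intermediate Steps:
$X{\left(F \right)} = 6$
$X{\left(10 \right)} \left(-151 - 60\right) = 6 \left(-151 - 60\right) = 6 \left(-211\right) = -1266$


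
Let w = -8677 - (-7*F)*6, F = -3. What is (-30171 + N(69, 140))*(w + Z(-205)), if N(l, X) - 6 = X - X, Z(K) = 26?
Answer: 264758205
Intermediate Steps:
w = -8803 (w = -8677 - (-7*(-3))*6 = -8677 - 21*6 = -8677 - 1*126 = -8677 - 126 = -8803)
N(l, X) = 6 (N(l, X) = 6 + (X - X) = 6 + 0 = 6)
(-30171 + N(69, 140))*(w + Z(-205)) = (-30171 + 6)*(-8803 + 26) = -30165*(-8777) = 264758205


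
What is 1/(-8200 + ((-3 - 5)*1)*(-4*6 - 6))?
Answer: -1/7960 ≈ -0.00012563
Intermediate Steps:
1/(-8200 + ((-3 - 5)*1)*(-4*6 - 6)) = 1/(-8200 + (-8*1)*(-24 - 6)) = 1/(-8200 - 8*(-30)) = 1/(-8200 + 240) = 1/(-7960) = -1/7960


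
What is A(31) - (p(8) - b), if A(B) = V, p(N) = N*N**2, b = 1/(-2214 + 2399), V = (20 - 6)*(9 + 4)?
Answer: -61049/185 ≈ -329.99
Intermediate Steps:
V = 182 (V = 14*13 = 182)
b = 1/185 ≈ 0.0054054
p(N) = N**3
A(B) = 182
A(31) - (p(8) - b) = 182 - (8**3 - 1*1/185) = 182 - (512 - 1/185) = 182 - 1*94719/185 = 182 - 94719/185 = -61049/185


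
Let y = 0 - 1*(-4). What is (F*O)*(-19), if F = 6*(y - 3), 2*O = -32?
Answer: 1824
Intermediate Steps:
y = 4 (y = 0 + 4 = 4)
O = -16 (O = (1/2)*(-32) = -16)
F = 6 (F = 6*(4 - 3) = 6*1 = 6)
(F*O)*(-19) = (6*(-16))*(-19) = -96*(-19) = 1824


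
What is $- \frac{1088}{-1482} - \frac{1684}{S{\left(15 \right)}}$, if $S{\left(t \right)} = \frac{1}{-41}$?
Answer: $\frac{51162148}{741} \approx 69045.0$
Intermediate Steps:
$S{\left(t \right)} = - \frac{1}{41}$
$- \frac{1088}{-1482} - \frac{1684}{S{\left(15 \right)}} = - \frac{1088}{-1482} - \frac{1684}{- \frac{1}{41}} = \left(-1088\right) \left(- \frac{1}{1482}\right) - -69044 = \frac{544}{741} + 69044 = \frac{51162148}{741}$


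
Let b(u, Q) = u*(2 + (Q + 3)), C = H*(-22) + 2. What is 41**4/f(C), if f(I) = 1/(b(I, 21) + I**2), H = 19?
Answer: 458451464640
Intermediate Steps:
C = -416 (C = 19*(-22) + 2 = -418 + 2 = -416)
b(u, Q) = u*(5 + Q) (b(u, Q) = u*(2 + (3 + Q)) = u*(5 + Q))
f(I) = 1/(I**2 + 26*I) (f(I) = 1/(I*(5 + 21) + I**2) = 1/(I*26 + I**2) = 1/(26*I + I**2) = 1/(I**2 + 26*I))
41**4/f(C) = 41**4/((1/((-416)*(26 - 416)))) = 2825761/((-1/416/(-390))) = 2825761/((-1/416*(-1/390))) = 2825761/(1/162240) = 2825761*162240 = 458451464640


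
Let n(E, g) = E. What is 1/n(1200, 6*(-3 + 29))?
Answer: 1/1200 ≈ 0.00083333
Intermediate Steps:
1/n(1200, 6*(-3 + 29)) = 1/1200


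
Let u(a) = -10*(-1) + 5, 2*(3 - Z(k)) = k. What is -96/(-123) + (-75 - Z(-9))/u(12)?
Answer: -387/82 ≈ -4.7195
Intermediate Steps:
Z(k) = 3 - k/2
u(a) = 15 (u(a) = -2*(-5) + 5 = 10 + 5 = 15)
-96/(-123) + (-75 - Z(-9))/u(12) = -96/(-123) + (-75 - (3 - 1/2*(-9)))/15 = -96*(-1/123) + (-75 - (3 + 9/2))*(1/15) = 32/41 + (-75 - 1*15/2)*(1/15) = 32/41 + (-75 - 15/2)*(1/15) = 32/41 - 165/2*1/15 = 32/41 - 11/2 = -387/82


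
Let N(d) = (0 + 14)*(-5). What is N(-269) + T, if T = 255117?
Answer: 255047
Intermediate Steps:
N(d) = -70 (N(d) = 14*(-5) = -70)
N(-269) + T = -70 + 255117 = 255047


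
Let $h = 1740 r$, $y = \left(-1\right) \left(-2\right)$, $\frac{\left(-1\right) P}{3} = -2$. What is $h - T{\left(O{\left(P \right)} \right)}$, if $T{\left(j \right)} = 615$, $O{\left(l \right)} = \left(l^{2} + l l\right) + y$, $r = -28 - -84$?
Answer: $96825$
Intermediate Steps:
$P = 6$ ($P = \left(-3\right) \left(-2\right) = 6$)
$y = 2$
$r = 56$ ($r = -28 + 84 = 56$)
$O{\left(l \right)} = 2 + 2 l^{2}$ ($O{\left(l \right)} = \left(l^{2} + l l\right) + 2 = \left(l^{2} + l^{2}\right) + 2 = 2 l^{2} + 2 = 2 + 2 l^{2}$)
$h = 97440$ ($h = 1740 \cdot 56 = 97440$)
$h - T{\left(O{\left(P \right)} \right)} = 97440 - 615 = 96825$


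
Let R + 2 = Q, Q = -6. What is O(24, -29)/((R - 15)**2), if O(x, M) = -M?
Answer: 29/529 ≈ 0.054820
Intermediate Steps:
R = -8 (R = -2 - 6 = -8)
O(24, -29)/((R - 15)**2) = (-1*(-29))/((-8 - 15)**2) = 29/((-23)**2) = 29/529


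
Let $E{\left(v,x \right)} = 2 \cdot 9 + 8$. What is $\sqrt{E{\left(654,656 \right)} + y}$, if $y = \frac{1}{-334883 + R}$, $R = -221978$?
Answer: $\frac{\sqrt{8062447949485}}{556861} \approx 5.099$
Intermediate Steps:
$E{\left(v,x \right)} = 26$ ($E{\left(v,x \right)} = 18 + 8 = 26$)
$y = - \frac{1}{556861}$ ($y = \frac{1}{-334883 - 221978} = \frac{1}{-556861} = - \frac{1}{556861} \approx -1.7958 \cdot 10^{-6}$)
$\sqrt{E{\left(654,656 \right)} + y} = \sqrt{26 - \frac{1}{556861}} = \sqrt{\frac{14478385}{556861}} = \frac{\sqrt{8062447949485}}{556861}$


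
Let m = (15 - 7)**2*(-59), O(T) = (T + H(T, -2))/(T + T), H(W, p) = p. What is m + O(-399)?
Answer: -3012847/798 ≈ -3775.5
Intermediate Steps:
O(T) = (-2 + T)/(2*T) (O(T) = (T - 2)/(T + T) = (-2 + T)/((2*T)) = (-2 + T)*(1/(2*T)) = (-2 + T)/(2*T))
m = -3776 (m = 8**2*(-59) = 64*(-59) = -3776)
m + O(-399) = -3776 + (1/2)*(-2 - 399)/(-399) = -3776 + (1/2)*(-1/399)*(-401) = -3776 + 401/798 = -3012847/798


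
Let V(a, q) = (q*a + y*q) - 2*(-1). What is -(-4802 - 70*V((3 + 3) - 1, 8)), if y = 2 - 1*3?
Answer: 7182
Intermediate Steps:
y = -1 (y = 2 - 3 = -1)
V(a, q) = 2 - q + a*q (V(a, q) = (q*a - q) - 2*(-1) = (a*q - q) + 2 = (-q + a*q) + 2 = 2 - q + a*q)
-(-4802 - 70*V((3 + 3) - 1, 8)) = -(-4802 - 70*(2 - 1*8 + ((3 + 3) - 1)*8)) = -(-4802 - 70*(2 - 8 + (6 - 1)*8)) = -(-4802 - 70*(2 - 8 + 5*8)) = -(-4802 - 70*(2 - 8 + 40)) = -(-4802 - 70*34) = -(-4802 - 2380) = -1*(-7182) = 7182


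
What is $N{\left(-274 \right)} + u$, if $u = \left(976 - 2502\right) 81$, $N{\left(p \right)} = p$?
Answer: $-123880$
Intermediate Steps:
$u = -123606$ ($u = \left(-1526\right) 81 = -123606$)
$N{\left(-274 \right)} + u = -274 - 123606 = -123880$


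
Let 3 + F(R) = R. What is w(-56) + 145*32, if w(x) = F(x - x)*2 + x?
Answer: 4578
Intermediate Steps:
F(R) = -3 + R
w(x) = -6 + x (w(x) = (-3 + (x - x))*2 + x = (-3 + 0)*2 + x = -3*2 + x = -6 + x)
w(-56) + 145*32 = (-6 - 56) + 145*32 = -62 + 4640 = 4578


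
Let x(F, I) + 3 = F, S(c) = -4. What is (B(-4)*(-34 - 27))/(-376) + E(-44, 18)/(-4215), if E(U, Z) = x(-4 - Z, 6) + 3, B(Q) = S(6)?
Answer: -255047/396210 ≈ -0.64372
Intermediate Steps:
x(F, I) = -3 + F
B(Q) = -4
E(U, Z) = -4 - Z (E(U, Z) = (-3 + (-4 - Z)) + 3 = (-7 - Z) + 3 = -4 - Z)
(B(-4)*(-34 - 27))/(-376) + E(-44, 18)/(-4215) = -4*(-34 - 27)/(-376) + (-4 - 1*18)/(-4215) = -4*(-61)*(-1/376) + (-4 - 18)*(-1/4215) = 244*(-1/376) - 22*(-1/4215) = -61/94 + 22/4215 = -255047/396210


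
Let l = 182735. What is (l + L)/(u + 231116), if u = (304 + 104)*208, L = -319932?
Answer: -137197/315980 ≈ -0.43420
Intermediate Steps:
u = 84864 (u = 408*208 = 84864)
(l + L)/(u + 231116) = (182735 - 319932)/(84864 + 231116) = -137197/315980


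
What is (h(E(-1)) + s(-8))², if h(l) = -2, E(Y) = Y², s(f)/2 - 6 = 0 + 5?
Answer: 400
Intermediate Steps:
s(f) = 22 (s(f) = 12 + 2*(0 + 5) = 12 + 2*5 = 12 + 10 = 22)
(h(E(-1)) + s(-8))² = (-2 + 22)² = 20² = 400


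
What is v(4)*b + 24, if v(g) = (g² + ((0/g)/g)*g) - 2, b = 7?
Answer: 122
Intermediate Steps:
v(g) = -2 + g² (v(g) = (g² + (0/g)*g) - 2 = (g² + 0*g) - 2 = (g² + 0) - 2 = g² - 2 = -2 + g²)
v(4)*b + 24 = (-2 + 4²)*7 + 24 = (-2 + 16)*7 + 24 = 14*7 + 24 = 98 + 24 = 122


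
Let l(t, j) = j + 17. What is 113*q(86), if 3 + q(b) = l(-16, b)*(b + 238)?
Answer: 3770697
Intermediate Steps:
l(t, j) = 17 + j
q(b) = -3 + (17 + b)*(238 + b) (q(b) = -3 + (17 + b)*(b + 238) = -3 + (17 + b)*(238 + b))
113*q(86) = 113*(4043 + 86² + 255*86) = 113*(4043 + 7396 + 21930) = 113*33369 = 3770697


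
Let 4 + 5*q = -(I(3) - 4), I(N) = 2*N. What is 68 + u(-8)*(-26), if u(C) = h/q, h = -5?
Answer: -121/3 ≈ -40.333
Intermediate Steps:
q = -6/5 (q = -4/5 + (-(2*3 - 4))/5 = -4/5 + (-(6 - 4))/5 = -4/5 + (-1*2)/5 = -4/5 + (1/5)*(-2) = -4/5 - 2/5 = -6/5 ≈ -1.2000)
u(C) = 25/6 (u(C) = -5/(-6/5) = -5*(-5/6) = 25/6)
68 + u(-8)*(-26) = 68 + (25/6)*(-26) = 68 - 325/3 = -121/3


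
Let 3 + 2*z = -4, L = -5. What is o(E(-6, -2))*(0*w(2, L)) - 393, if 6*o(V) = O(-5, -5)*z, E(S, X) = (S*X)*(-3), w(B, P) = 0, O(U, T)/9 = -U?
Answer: -393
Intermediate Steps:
O(U, T) = -9*U (O(U, T) = 9*(-U) = -9*U)
z = -7/2 (z = -3/2 + (½)*(-4) = -3/2 - 2 = -7/2 ≈ -3.5000)
E(S, X) = -3*S*X
o(V) = -105/4 (o(V) = (-9*(-5)*(-7/2))/6 = (45*(-7/2))/6 = (⅙)*(-315/2) = -105/4)
o(E(-6, -2))*(0*w(2, L)) - 393 = -0*0 - 393 = -105/4*0 - 393 = 0 - 393 = -393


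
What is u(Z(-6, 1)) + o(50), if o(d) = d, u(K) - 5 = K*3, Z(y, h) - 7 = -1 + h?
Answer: 76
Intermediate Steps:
Z(y, h) = 6 + h (Z(y, h) = 7 + (-1 + h) = 6 + h)
u(K) = 5 + 3*K (u(K) = 5 + K*3 = 5 + 3*K)
u(Z(-6, 1)) + o(50) = (5 + 3*(6 + 1)) + 50 = (5 + 3*7) + 50 = (5 + 21) + 50 = 26 + 50 = 76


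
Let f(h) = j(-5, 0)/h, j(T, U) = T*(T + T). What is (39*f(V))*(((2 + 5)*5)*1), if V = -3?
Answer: -22750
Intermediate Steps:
j(T, U) = 2*T² (j(T, U) = T*(2*T) = 2*T²)
f(h) = 50/h (f(h) = (2*(-5)²)/h = (2*25)/h = 50/h)
(39*f(V))*(((2 + 5)*5)*1) = (39*(50/(-3)))*(((2 + 5)*5)*1) = (39*(50*(-⅓)))*((7*5)*1) = (39*(-50/3))*(35*1) = -650*35 = -22750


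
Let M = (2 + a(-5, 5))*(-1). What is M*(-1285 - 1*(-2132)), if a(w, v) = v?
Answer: -5929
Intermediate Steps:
M = -7 (M = (2 + 5)*(-1) = 7*(-1) = -7)
M*(-1285 - 1*(-2132)) = -7*(-1285 - 1*(-2132)) = -7*(-1285 + 2132) = -7*847 = -5929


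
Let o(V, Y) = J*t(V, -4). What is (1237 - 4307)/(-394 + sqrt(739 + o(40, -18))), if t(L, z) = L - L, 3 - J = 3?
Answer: 1209580/154497 + 3070*sqrt(739)/154497 ≈ 8.3693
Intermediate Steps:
J = 0 (J = 3 - 1*3 = 3 - 3 = 0)
t(L, z) = 0
o(V, Y) = 0 (o(V, Y) = 0*0 = 0)
(1237 - 4307)/(-394 + sqrt(739 + o(40, -18))) = (1237 - 4307)/(-394 + sqrt(739 + 0)) = -3070/(-394 + sqrt(739))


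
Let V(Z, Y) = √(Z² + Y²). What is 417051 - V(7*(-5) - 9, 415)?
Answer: 417051 - √174161 ≈ 4.1663e+5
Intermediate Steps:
V(Z, Y) = √(Y² + Z²)
417051 - V(7*(-5) - 9, 415) = 417051 - √(415² + (7*(-5) - 9)²) = 417051 - √(172225 + (-35 - 9)²) = 417051 - √(172225 + (-44)²) = 417051 - √(172225 + 1936) = 417051 - √174161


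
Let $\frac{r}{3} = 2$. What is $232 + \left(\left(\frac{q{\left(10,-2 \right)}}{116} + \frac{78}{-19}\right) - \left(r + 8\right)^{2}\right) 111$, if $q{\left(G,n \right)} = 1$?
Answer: $- \frac{48441115}{2204} \approx -21979.0$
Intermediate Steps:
$r = 6$ ($r = 3 \cdot 2 = 6$)
$232 + \left(\left(\frac{q{\left(10,-2 \right)}}{116} + \frac{78}{-19}\right) - \left(r + 8\right)^{2}\right) 111 = 232 + \left(\left(1 \cdot \frac{1}{116} + \frac{78}{-19}\right) - \left(6 + 8\right)^{2}\right) 111 = 232 + \left(\left(1 \cdot \frac{1}{116} + 78 \left(- \frac{1}{19}\right)\right) - 14^{2}\right) 111 = 232 + \left(\left(\frac{1}{116} - \frac{78}{19}\right) - 196\right) 111 = 232 + \left(- \frac{9029}{2204} - 196\right) 111 = 232 - \frac{48952443}{2204} = - \frac{48441115}{2204}$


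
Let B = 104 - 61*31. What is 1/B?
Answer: -1/1787 ≈ -0.00055960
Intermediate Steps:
B = -1787 (B = 104 - 1891 = -1787)
1/B = 1/(-1787) = -1/1787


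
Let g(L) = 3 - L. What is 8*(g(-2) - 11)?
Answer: -48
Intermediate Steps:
8*(g(-2) - 11) = 8*((3 - 1*(-2)) - 11) = 8*((3 + 2) - 11) = 8*(5 - 11) = 8*(-6) = -48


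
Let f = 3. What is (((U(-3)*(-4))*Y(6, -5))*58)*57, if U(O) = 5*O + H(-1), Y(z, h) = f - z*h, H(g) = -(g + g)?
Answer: 5673096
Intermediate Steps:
H(g) = -2*g
Y(z, h) = 3 - h*z (Y(z, h) = 3 - z*h = 3 - h*z)
U(O) = 2 + 5*O (U(O) = 5*O - 2*(-1) = 5*O + 2 = 2 + 5*O)
(((U(-3)*(-4))*Y(6, -5))*58)*57 = ((((2 + 5*(-3))*(-4))*(3 - 1*(-5)*6))*58)*57 = ((((2 - 15)*(-4))*(3 + 30))*58)*57 = ((-13*(-4)*33)*58)*57 = ((52*33)*58)*57 = (1716*58)*57 = 99528*57 = 5673096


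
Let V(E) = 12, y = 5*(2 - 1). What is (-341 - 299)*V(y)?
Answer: -7680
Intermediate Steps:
y = 5 (y = 5*1 = 5)
(-341 - 299)*V(y) = (-341 - 299)*12 = -640*12 = -7680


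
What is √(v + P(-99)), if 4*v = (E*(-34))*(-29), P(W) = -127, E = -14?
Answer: I*√3578 ≈ 59.816*I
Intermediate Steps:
v = -3451 (v = (-14*(-34)*(-29))/4 = (476*(-29))/4 = (¼)*(-13804) = -3451)
√(v + P(-99)) = √(-3451 - 127) = √(-3578) = I*√3578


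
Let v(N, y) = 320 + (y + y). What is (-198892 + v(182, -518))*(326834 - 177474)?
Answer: -29813450880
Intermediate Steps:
v(N, y) = 320 + 2*y
(-198892 + v(182, -518))*(326834 - 177474) = (-198892 + (320 + 2*(-518)))*(326834 - 177474) = (-198892 + (320 - 1036))*149360 = (-198892 - 716)*149360 = -199608*149360 = -29813450880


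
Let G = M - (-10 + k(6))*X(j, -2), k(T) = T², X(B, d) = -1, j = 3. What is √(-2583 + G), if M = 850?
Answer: I*√1707 ≈ 41.316*I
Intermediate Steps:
G = 876 (G = 850 - (-10 + 6²)*(-1) = 850 - (-10 + 36)*(-1) = 850 - 26*(-1) = 850 - 1*(-26) = 850 + 26 = 876)
√(-2583 + G) = √(-2583 + 876) = √(-1707) = I*√1707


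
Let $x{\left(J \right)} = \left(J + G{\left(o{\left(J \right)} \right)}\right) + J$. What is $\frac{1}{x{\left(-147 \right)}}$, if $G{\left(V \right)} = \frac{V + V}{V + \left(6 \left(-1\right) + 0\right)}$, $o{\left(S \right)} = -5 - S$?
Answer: $- \frac{34}{9925} \approx -0.0034257$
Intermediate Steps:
$G{\left(V \right)} = \frac{2 V}{-6 + V}$ ($G{\left(V \right)} = \frac{2 V}{V + \left(-6 + 0\right)} = \frac{2 V}{V - 6} = \frac{2 V}{-6 + V}$)
$x{\left(J \right)} = 2 J + \frac{2 \left(-5 - J\right)}{-11 - J}$ ($x{\left(J \right)} = \left(J + \frac{2 \left(-5 - J\right)}{-6 - \left(5 + J\right)}\right) + J = \left(J + \frac{2 \left(-5 - J\right)}{-11 - J}\right) + J = 2 J + \frac{2 \left(-5 - J\right)}{-11 - J}$)
$\frac{1}{x{\left(-147 \right)}} = \frac{1}{2 \frac{1}{11 - 147} \left(5 + \left(-147\right)^{2} + 12 \left(-147\right)\right)} = \frac{1}{2 \frac{1}{-136} \left(5 + 21609 - 1764\right)} = \frac{1}{2 \left(- \frac{1}{136}\right) 19850} = \frac{1}{- \frac{9925}{34}} = - \frac{34}{9925}$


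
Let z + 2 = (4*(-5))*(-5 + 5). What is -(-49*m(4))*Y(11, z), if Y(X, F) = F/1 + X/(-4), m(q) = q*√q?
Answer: -1862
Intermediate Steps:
m(q) = q^(3/2)
z = -2 (z = -2 + (4*(-5))*(-5 + 5) = -2 - 20*0 = -2 + 0 = -2)
Y(X, F) = F - X/4 (Y(X, F) = F*1 + X*(-¼) = F - X/4)
-(-49*m(4))*Y(11, z) = -(-49*4^(3/2))*(-2 - ¼*11) = -(-49*8)*(-2 - 11/4) = -(-392)*(-19)/4 = -1*1862 = -1862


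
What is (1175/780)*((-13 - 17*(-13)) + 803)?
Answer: 79195/52 ≈ 1523.0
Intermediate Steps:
(1175/780)*((-13 - 17*(-13)) + 803) = (1175*(1/780))*((-13 + 221) + 803) = 235*(208 + 803)/156 = (235/156)*1011 = 79195/52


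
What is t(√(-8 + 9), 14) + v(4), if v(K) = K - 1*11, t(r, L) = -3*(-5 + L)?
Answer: -34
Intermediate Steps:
t(r, L) = 15 - 3*L
v(K) = -11 + K (v(K) = K - 11 = -11 + K)
t(√(-8 + 9), 14) + v(4) = (15 - 3*14) + (-11 + 4) = (15 - 42) - 7 = -27 - 7 = -34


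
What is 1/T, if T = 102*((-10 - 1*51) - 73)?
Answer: -1/13668 ≈ -7.3164e-5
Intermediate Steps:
T = -13668 (T = 102*((-10 - 51) - 73) = 102*(-61 - 73) = 102*(-134) = -13668)
1/T = 1/(-13668) = -1/13668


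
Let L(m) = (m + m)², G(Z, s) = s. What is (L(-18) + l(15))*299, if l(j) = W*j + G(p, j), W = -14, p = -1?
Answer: 329199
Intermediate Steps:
L(m) = 4*m² (L(m) = (2*m)² = 4*m²)
l(j) = -13*j (l(j) = -14*j + j = -13*j)
(L(-18) + l(15))*299 = (4*(-18)² - 13*15)*299 = (4*324 - 195)*299 = (1296 - 195)*299 = 1101*299 = 329199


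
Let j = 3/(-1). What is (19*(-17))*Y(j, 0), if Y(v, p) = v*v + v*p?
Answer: -2907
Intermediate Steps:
j = -3 (j = 3*(-1) = -3)
Y(v, p) = v² + p*v
(19*(-17))*Y(j, 0) = (19*(-17))*(-3*(0 - 3)) = -(-969)*(-3) = -323*9 = -2907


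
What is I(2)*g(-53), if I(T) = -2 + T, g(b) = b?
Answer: 0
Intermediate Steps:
I(2)*g(-53) = (-2 + 2)*(-53) = 0*(-53) = 0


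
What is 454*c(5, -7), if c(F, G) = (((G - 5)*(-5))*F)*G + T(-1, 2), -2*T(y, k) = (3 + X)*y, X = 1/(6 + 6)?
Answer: -11432401/12 ≈ -9.5270e+5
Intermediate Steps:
X = 1/12 ≈ 0.083333
T(y, k) = -37*y/24 (T(y, k) = -(3 + 1/12)*y/2 = -37*y/24)
c(F, G) = 37/24 + F*G*(25 - 5*G) (c(F, G) = (((G - 5)*(-5))*F)*G - 37/24*(-1) = (((-5 + G)*(-5))*F)*G + 37/24 = ((25 - 5*G)*F)*G + 37/24 = (F*(25 - 5*G))*G + 37/24 = F*G*(25 - 5*G) + 37/24 = 37/24 + F*G*(25 - 5*G))
454*c(5, -7) = 454*(37/24 - 5*5*(-7)² + 25*5*(-7)) = 454*(37/24 - 5*5*49 - 875) = 454*(37/24 - 1225 - 875) = 454*(-50363/24) = -11432401/12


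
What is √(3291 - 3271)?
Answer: 2*√5 ≈ 4.4721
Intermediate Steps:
√(3291 - 3271) = √20 = 2*√5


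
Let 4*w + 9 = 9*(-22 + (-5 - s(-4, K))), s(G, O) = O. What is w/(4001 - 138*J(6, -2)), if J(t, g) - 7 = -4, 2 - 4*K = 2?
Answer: -63/3587 ≈ -0.017563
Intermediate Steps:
K = 0 (K = ½ - ¼*2 = ½ - ½ = 0)
J(t, g) = 3 (J(t, g) = 7 - 4 = 3)
w = -63 (w = -9/4 + (9*(-22 + (-5 - 1*0)))/4 = -9/4 + (9*(-22 + (-5 + 0)))/4 = -9/4 + (9*(-22 - 5))/4 = -9/4 + (9*(-27))/4 = -9/4 + (¼)*(-243) = -9/4 - 243/4 = -63)
w/(4001 - 138*J(6, -2)) = -63/(4001 - 138*3) = -63/(4001 - 414) = -63/3587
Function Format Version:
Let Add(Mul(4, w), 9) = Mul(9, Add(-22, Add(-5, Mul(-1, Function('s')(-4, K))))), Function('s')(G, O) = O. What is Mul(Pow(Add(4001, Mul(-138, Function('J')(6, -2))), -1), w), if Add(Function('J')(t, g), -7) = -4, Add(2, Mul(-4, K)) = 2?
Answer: Rational(-63, 3587) ≈ -0.017563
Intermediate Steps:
K = 0 (K = Add(Rational(1, 2), Mul(Rational(-1, 4), 2)) = Add(Rational(1, 2), Rational(-1, 2)) = 0)
Function('J')(t, g) = 3 (Function('J')(t, g) = Add(7, -4) = 3)
w = -63 (w = Add(Rational(-9, 4), Mul(Rational(1, 4), Mul(9, Add(-22, Add(-5, Mul(-1, 0)))))) = Add(Rational(-9, 4), Mul(Rational(1, 4), Mul(9, Add(-22, Add(-5, 0))))) = Add(Rational(-9, 4), Mul(Rational(1, 4), Mul(9, Add(-22, -5)))) = Add(Rational(-9, 4), Mul(Rational(1, 4), Mul(9, -27))) = Add(Rational(-9, 4), Mul(Rational(1, 4), -243)) = Add(Rational(-9, 4), Rational(-243, 4)) = -63)
Mul(Pow(Add(4001, Mul(-138, Function('J')(6, -2))), -1), w) = Mul(Pow(Add(4001, Mul(-138, 3)), -1), -63) = Mul(Pow(Add(4001, -414), -1), -63) = Mul(Pow(3587, -1), -63) = Mul(Rational(1, 3587), -63) = Rational(-63, 3587)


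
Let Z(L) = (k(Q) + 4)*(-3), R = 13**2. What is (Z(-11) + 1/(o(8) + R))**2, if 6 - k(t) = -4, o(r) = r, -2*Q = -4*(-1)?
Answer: 55249489/31329 ≈ 1763.5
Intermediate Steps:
Q = -2 (Q = -(-2)*(-1) = -1/2*4 = -2)
R = 169
k(t) = 10 (k(t) = 6 - 1*(-4) = 6 + 4 = 10)
Z(L) = -42 (Z(L) = (10 + 4)*(-3) = 14*(-3) = -42)
(Z(-11) + 1/(o(8) + R))**2 = (-42 + 1/(8 + 169))**2 = (-42 + 1/177)**2 = (-7433/177)**2 = 55249489/31329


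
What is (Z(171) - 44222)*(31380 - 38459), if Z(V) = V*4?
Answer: 308205502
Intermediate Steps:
Z(V) = 4*V
(Z(171) - 44222)*(31380 - 38459) = (4*171 - 44222)*(31380 - 38459) = (684 - 44222)*(-7079) = -43538*(-7079) = 308205502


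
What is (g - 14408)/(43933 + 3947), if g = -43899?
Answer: -58307/47880 ≈ -1.2178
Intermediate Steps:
(g - 14408)/(43933 + 3947) = (-43899 - 14408)/(43933 + 3947) = -58307/47880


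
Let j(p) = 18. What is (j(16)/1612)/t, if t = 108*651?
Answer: 1/6296472 ≈ 1.5882e-7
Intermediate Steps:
t = 70308
(j(16)/1612)/t = (18/1612)/70308 = (18*(1/1612))*(1/70308) = (9/806)*(1/70308) = 1/6296472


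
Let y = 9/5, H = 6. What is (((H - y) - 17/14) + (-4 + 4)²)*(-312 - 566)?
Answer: -91751/35 ≈ -2621.5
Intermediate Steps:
y = 9/5 (y = 9*(⅕) = 9/5 ≈ 1.8000)
(((H - y) - 17/14) + (-4 + 4)²)*(-312 - 566) = (((6 - 1*9/5) - 17/14) + (-4 + 4)²)*(-312 - 566) = (((6 - 9/5) - 17*1/14) + 0²)*(-878) = ((21/5 - 17/14) + 0)*(-878) = (209/70 + 0)*(-878) = (209/70)*(-878) = -91751/35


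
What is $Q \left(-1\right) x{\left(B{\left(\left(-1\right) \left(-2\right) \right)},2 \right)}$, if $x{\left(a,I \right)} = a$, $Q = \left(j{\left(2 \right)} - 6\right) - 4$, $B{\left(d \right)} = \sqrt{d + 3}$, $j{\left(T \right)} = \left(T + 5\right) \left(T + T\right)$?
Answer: $- 18 \sqrt{5} \approx -40.249$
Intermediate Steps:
$j{\left(T \right)} = 2 T \left(5 + T\right)$ ($j{\left(T \right)} = \left(5 + T\right) 2 T = 2 T \left(5 + T\right)$)
$B{\left(d \right)} = \sqrt{3 + d}$
$Q = 18$ ($Q = \left(2 \cdot 2 \left(5 + 2\right) - 6\right) - 4 = \left(2 \cdot 2 \cdot 7 - 6\right) - 4 = \left(28 - 6\right) - 4 = 22 - 4 = 18$)
$Q \left(-1\right) x{\left(B{\left(\left(-1\right) \left(-2\right) \right)},2 \right)} = 18 \left(-1\right) \sqrt{3 - -2} = - 18 \sqrt{3 + 2} = - 18 \sqrt{5}$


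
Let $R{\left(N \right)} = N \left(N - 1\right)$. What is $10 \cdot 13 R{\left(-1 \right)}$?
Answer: $260$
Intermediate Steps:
$R{\left(N \right)} = N \left(-1 + N\right)$
$10 \cdot 13 R{\left(-1 \right)} = 10 \cdot 13 \left(- (-1 - 1)\right) = 130 \left(\left(-1\right) \left(-2\right)\right) = 130 \cdot 2 = 260$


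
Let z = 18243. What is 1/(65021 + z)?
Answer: 1/83264 ≈ 1.2010e-5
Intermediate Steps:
1/(65021 + z) = 1/(65021 + 18243) = 1/83264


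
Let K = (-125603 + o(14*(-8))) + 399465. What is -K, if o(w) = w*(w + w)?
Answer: -298950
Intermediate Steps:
o(w) = 2*w**2 (o(w) = w*(2*w) = 2*w**2)
K = 298950 (K = (-125603 + 2*(14*(-8))**2) + 399465 = (-125603 + 2*(-112)**2) + 399465 = (-125603 + 2*12544) + 399465 = (-125603 + 25088) + 399465 = -100515 + 399465 = 298950)
-K = -1*298950 = -298950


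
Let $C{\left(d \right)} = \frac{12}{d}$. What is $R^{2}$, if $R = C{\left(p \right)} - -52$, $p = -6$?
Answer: $2500$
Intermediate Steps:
$R = 50$ ($R = \frac{12}{-6} - -52 = 12 \left(- \frac{1}{6}\right) + 52 = -2 + 52 = 50$)
$R^{2} = 50^{2} = 2500$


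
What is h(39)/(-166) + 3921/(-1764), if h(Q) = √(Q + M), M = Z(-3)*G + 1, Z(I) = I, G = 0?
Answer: -1307/588 - √10/83 ≈ -2.2609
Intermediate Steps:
M = 1 (M = -3*0 + 1 = 0 + 1 = 1)
h(Q) = √(1 + Q) (h(Q) = √(Q + 1) = √(1 + Q))
h(39)/(-166) + 3921/(-1764) = √(1 + 39)/(-166) + 3921/(-1764) = √40*(-1/166) + 3921*(-1/1764) = (2*√10)*(-1/166) - 1307/588 = -√10/83 - 1307/588 = -1307/588 - √10/83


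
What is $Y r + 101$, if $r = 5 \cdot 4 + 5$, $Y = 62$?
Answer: $1651$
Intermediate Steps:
$r = 25$ ($r = 20 + 5 = 25$)
$Y r + 101 = 62 \cdot 25 + 101 = 1550 + 101 = 1651$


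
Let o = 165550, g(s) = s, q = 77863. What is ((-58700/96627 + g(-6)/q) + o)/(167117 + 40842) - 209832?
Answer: -328304943095551943000/1564614494615859 ≈ -2.0983e+5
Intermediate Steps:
((-58700/96627 + g(-6)/q) + o)/(167117 + 40842) - 209832 = ((-58700/96627 - 6/77863) + 165550)/(167117 + 40842) - 209832 = ((-58700*1/96627 - 6*1/77863) + 165550)/207959 - 209832 = ((-58700/96627 - 6/77863) + 165550)*(1/207959) - 209832 = (-4571137862/7523668101 + 165550)*(1/207959) - 209832 = (1245538682982688/7523668101)*(1/207959) - 209832 = 1245538682982688/1564614494615859 - 209832 = -328304943095551943000/1564614494615859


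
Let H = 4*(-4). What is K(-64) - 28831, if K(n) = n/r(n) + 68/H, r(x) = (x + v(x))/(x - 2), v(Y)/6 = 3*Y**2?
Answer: -132757227/4604 ≈ -28835.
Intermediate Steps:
H = -16
v(Y) = 18*Y**2 (v(Y) = 6*(3*Y**2) = 18*Y**2)
r(x) = (x + 18*x**2)/(-2 + x) (r(x) = (x + 18*x**2)/(x - 2) = (x + 18*x**2)/(-2 + x))
K(n) = -17/4 + (-2 + n)/(1 + 18*n) (K(n) = n/((n*(1 + 18*n)/(-2 + n))) + 68/(-16) = n*((-2 + n)/(n*(1 + 18*n))) + 68*(-1/16) = (-2 + n)/(1 + 18*n) - 17/4 = -17/4 + (-2 + n)/(1 + 18*n))
K(-64) - 28831 = (-25 - 302*(-64))/(4*(1 + 18*(-64))) - 28831 = (-25 + 19328)/(4*(1 - 1152)) - 28831 = (1/4)*19303/(-1151) - 28831 = (1/4)*(-1/1151)*19303 - 28831 = -19303/4604 - 28831 = -132757227/4604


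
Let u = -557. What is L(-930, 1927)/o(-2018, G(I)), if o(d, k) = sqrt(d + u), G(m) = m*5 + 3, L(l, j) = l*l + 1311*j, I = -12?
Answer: -3391197*I*sqrt(103)/515 ≈ -66829.0*I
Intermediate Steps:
L(l, j) = l**2 + 1311*j
G(m) = 3 + 5*m (G(m) = 5*m + 3 = 3 + 5*m)
o(d, k) = sqrt(-557 + d) (o(d, k) = sqrt(d - 557) = sqrt(-557 + d))
L(-930, 1927)/o(-2018, G(I)) = ((-930)**2 + 1311*1927)/(sqrt(-557 - 2018)) = (864900 + 2526297)/(sqrt(-2575)) = 3391197/((5*I*sqrt(103))) = 3391197*(-I*sqrt(103)/515) = -3391197*I*sqrt(103)/515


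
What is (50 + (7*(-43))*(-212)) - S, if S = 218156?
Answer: -154294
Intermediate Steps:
(50 + (7*(-43))*(-212)) - S = (50 + (7*(-43))*(-212)) - 1*218156 = (50 - 301*(-212)) - 218156 = (50 + 63812) - 218156 = 63862 - 218156 = -154294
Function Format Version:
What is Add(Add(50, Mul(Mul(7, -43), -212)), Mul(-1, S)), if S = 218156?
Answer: -154294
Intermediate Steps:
Add(Add(50, Mul(Mul(7, -43), -212)), Mul(-1, S)) = Add(Add(50, Mul(Mul(7, -43), -212)), Mul(-1, 218156)) = Add(Add(50, Mul(-301, -212)), -218156) = Add(Add(50, 63812), -218156) = Add(63862, -218156) = -154294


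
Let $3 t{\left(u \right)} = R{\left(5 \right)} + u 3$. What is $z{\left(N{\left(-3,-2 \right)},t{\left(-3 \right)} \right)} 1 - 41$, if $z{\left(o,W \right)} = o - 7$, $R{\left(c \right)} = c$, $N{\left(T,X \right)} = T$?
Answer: $-51$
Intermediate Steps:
$t{\left(u \right)} = \frac{5}{3} + u$ ($t{\left(u \right)} = \frac{5 + u 3}{3} = \frac{5 + 3 u}{3} = \frac{5}{3} + u$)
$z{\left(o,W \right)} = -7 + o$
$z{\left(N{\left(-3,-2 \right)},t{\left(-3 \right)} \right)} 1 - 41 = \left(-7 - 3\right) 1 - 41 = \left(-10\right) 1 - 41 = -10 - 41 = -51$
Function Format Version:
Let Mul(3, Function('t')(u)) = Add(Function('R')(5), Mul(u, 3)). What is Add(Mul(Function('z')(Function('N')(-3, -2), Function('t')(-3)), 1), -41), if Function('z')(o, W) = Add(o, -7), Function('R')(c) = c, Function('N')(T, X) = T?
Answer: -51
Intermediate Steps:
Function('t')(u) = Add(Rational(5, 3), u) (Function('t')(u) = Mul(Rational(1, 3), Add(5, Mul(u, 3))) = Mul(Rational(1, 3), Add(5, Mul(3, u))) = Add(Rational(5, 3), u))
Function('z')(o, W) = Add(-7, o)
Add(Mul(Function('z')(Function('N')(-3, -2), Function('t')(-3)), 1), -41) = Add(Mul(Add(-7, -3), 1), -41) = Add(Mul(-10, 1), -41) = Add(-10, -41) = -51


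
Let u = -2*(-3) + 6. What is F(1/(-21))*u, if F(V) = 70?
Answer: 840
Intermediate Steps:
u = 12 (u = 6 + 6 = 12)
F(1/(-21))*u = 70*12 = 840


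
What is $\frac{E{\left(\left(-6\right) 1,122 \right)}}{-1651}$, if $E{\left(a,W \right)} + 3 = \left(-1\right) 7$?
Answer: $\frac{10}{1651} \approx 0.0060569$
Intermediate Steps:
$E{\left(a,W \right)} = -10$ ($E{\left(a,W \right)} = -3 - 7 = -10$)
$\frac{E{\left(\left(-6\right) 1,122 \right)}}{-1651} = - \frac{10}{-1651} = \left(-10\right) \left(- \frac{1}{1651}\right) = \frac{10}{1651}$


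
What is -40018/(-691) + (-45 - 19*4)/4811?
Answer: 192442987/3324401 ≈ 57.888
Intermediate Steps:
-40018/(-691) + (-45 - 19*4)/4811 = -40018*(-1/691) + (-45 - 76)*(1/4811) = 40018/691 - 121*1/4811 = 40018/691 - 121/4811 = 192442987/3324401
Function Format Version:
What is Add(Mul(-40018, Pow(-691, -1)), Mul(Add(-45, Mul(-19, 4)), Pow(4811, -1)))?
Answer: Rational(192442987, 3324401) ≈ 57.888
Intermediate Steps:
Add(Mul(-40018, Pow(-691, -1)), Mul(Add(-45, Mul(-19, 4)), Pow(4811, -1))) = Add(Mul(-40018, Rational(-1, 691)), Mul(Add(-45, -76), Rational(1, 4811))) = Add(Rational(40018, 691), Mul(-121, Rational(1, 4811))) = Add(Rational(40018, 691), Rational(-121, 4811)) = Rational(192442987, 3324401)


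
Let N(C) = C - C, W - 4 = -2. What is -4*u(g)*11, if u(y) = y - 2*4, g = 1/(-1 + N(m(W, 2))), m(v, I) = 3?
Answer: 396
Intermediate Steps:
W = 2 (W = 4 - 2 = 2)
N(C) = 0
g = -1 (g = 1/(-1 + 0) = 1/(-1) = -1)
u(y) = -8 + y (u(y) = y - 8 = -8 + y)
-4*u(g)*11 = -4*(-8 - 1)*11 = -4*(-9)*11 = 36*11 = 396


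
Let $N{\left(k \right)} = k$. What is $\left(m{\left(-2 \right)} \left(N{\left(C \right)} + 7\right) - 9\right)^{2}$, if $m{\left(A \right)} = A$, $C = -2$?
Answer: $361$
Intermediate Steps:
$\left(m{\left(-2 \right)} \left(N{\left(C \right)} + 7\right) - 9\right)^{2} = \left(- 2 \left(-2 + 7\right) - 9\right)^{2} = \left(\left(-2\right) 5 - 9\right)^{2} = \left(-10 - 9\right)^{2} = \left(-19\right)^{2} = 361$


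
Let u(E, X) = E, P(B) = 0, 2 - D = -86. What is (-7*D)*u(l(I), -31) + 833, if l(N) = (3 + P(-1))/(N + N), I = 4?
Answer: 602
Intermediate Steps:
D = 88 (D = 2 - 1*(-86) = 2 + 86 = 88)
l(N) = 3/(2*N) (l(N) = (3 + 0)/(N + N) = 3/((2*N)) = 3*(1/(2*N)) = 3/(2*N))
(-7*D)*u(l(I), -31) + 833 = (-7*88)*((3/2)/4) + 833 = -924/4 + 833 = -616*3/8 + 833 = -231 + 833 = 602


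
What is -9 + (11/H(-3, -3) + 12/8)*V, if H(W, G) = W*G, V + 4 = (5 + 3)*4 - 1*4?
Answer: 169/3 ≈ 56.333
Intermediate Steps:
V = 24 (V = -4 + ((5 + 3)*4 - 1*4) = -4 + (8*4 - 4) = -4 + (32 - 4) = -4 + 28 = 24)
H(W, G) = G*W
-9 + (11/H(-3, -3) + 12/8)*V = -9 + (11/((-3*(-3))) + 12/8)*24 = -9 + (11/9 + 12*(1/8))*24 = -9 + (11*(1/9) + 3/2)*24 = -9 + (11/9 + 3/2)*24 = -9 + (49/18)*24 = -9 + 196/3 = 169/3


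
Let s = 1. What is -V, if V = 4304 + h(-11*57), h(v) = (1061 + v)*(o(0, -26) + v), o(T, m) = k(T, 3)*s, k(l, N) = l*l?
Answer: 267814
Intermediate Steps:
k(l, N) = l²
o(T, m) = T² (o(T, m) = T²*1 = T²)
h(v) = v*(1061 + v) (h(v) = (1061 + v)*(0² + v) = (1061 + v)*(0 + v) = (1061 + v)*v = v*(1061 + v))
V = -267814 (V = 4304 + (-11*57)*(1061 - 11*57) = 4304 - 627*(1061 - 627) = 4304 - 627*434 = 4304 - 272118 = -267814)
-V = -1*(-267814) = 267814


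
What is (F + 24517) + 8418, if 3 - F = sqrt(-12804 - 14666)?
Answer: 32938 - I*sqrt(27470) ≈ 32938.0 - 165.74*I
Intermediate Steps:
F = 3 - I*sqrt(27470) (F = 3 - sqrt(-12804 - 14666) = 3 - sqrt(-27470) = 3 - I*sqrt(27470) ≈ 3.0 - 165.74*I)
(F + 24517) + 8418 = ((3 - I*sqrt(27470)) + 24517) + 8418 = (24520 - I*sqrt(27470)) + 8418 = 32938 - I*sqrt(27470)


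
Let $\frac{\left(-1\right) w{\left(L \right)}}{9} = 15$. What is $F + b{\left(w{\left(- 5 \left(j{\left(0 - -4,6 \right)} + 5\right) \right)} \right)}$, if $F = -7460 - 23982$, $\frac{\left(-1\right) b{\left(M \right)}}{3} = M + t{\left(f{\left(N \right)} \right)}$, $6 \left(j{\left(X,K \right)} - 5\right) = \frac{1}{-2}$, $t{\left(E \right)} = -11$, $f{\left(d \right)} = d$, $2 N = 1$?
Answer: $-31004$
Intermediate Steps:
$N = \frac{1}{2}$ ($N = \frac{1}{2} \cdot 1 = \frac{1}{2} \approx 0.5$)
$j{\left(X,K \right)} = \frac{59}{12}$ ($j{\left(X,K \right)} = 5 + \frac{1}{6 \left(-2\right)} = 5 + \frac{1}{6} \left(- \frac{1}{2}\right) = 5 - \frac{1}{12} = \frac{59}{12}$)
$w{\left(L \right)} = -135$ ($w{\left(L \right)} = \left(-9\right) 15 = -135$)
$b{\left(M \right)} = 33 - 3 M$ ($b{\left(M \right)} = - 3 \left(M - 11\right) = - 3 \left(-11 + M\right) = 33 - 3 M$)
$F = -31442$
$F + b{\left(w{\left(- 5 \left(j{\left(0 - -4,6 \right)} + 5\right) \right)} \right)} = -31442 + \left(33 - -405\right) = -31442 + \left(33 + 405\right) = -31442 + 438 = -31004$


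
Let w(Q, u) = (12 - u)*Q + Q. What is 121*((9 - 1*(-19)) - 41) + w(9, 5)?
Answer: -1501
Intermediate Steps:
w(Q, u) = Q + Q*(12 - u) (w(Q, u) = Q*(12 - u) + Q = Q + Q*(12 - u))
121*((9 - 1*(-19)) - 41) + w(9, 5) = 121*((9 - 1*(-19)) - 41) + 9*(13 - 1*5) = 121*((9 + 19) - 41) + 9*(13 - 5) = 121*(28 - 41) + 9*8 = 121*(-13) + 72 = -1573 + 72 = -1501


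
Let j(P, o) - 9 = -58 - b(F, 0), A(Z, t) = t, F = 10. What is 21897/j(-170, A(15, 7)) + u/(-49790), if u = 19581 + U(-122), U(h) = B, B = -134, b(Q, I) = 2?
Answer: -363747809/846430 ≈ -429.74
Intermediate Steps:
U(h) = -134
j(P, o) = -51 (j(P, o) = 9 + (-58 - 1*2) = 9 + (-58 - 2) = 9 - 60 = -51)
u = 19447 (u = 19581 - 134 = 19447)
21897/j(-170, A(15, 7)) + u/(-49790) = 21897/(-51) + 19447/(-49790) = 21897*(-1/51) + 19447*(-1/49790) = -7299/17 - 19447/49790 = -363747809/846430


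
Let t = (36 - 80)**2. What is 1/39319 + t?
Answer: 76121585/39319 ≈ 1936.0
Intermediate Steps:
t = 1936 (t = (-44)**2 = 1936)
1/39319 + t = 1/39319 + 1936 = 76121585/39319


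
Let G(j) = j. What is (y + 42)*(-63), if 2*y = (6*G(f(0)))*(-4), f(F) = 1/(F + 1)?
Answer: -1890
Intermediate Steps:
f(F) = 1/(1 + F)
y = -12 (y = ((6/(1 + 0))*(-4))/2 = ((6/1)*(-4))/2 = ((6*1)*(-4))/2 = (6*(-4))/2 = (½)*(-24) = -12)
(y + 42)*(-63) = (-12 + 42)*(-63) = 30*(-63) = -1890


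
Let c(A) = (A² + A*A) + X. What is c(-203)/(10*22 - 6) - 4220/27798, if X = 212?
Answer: 574011415/1487193 ≈ 385.97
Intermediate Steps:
c(A) = 212 + 2*A² (c(A) = (A² + A*A) + 212 = (A² + A²) + 212 = 2*A² + 212 = 212 + 2*A²)
c(-203)/(10*22 - 6) - 4220/27798 = (212 + 2*(-203)²)/(10*22 - 6) - 4220/27798 = (212 + 2*41209)/(220 - 6) - 4220*1/27798 = (212 + 82418)/214 - 2110/13899 = 82630*(1/214) - 2110/13899 = 41315/107 - 2110/13899 = 574011415/1487193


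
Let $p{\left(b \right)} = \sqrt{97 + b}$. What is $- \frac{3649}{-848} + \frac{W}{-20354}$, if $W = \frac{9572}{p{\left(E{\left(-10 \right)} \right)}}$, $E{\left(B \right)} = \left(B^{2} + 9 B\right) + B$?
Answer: $\frac{3649}{848} - \frac{4786 \sqrt{97}}{987169} \approx 4.2553$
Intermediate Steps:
$E{\left(B \right)} = B^{2} + 10 B$
$W = \frac{9572 \sqrt{97}}{97}$ ($W = \frac{9572}{\sqrt{97 - 10 \left(10 - 10\right)}} = \frac{9572}{\sqrt{97 - 0}} = \frac{9572}{\sqrt{97 + 0}} = \frac{9572}{\sqrt{97}} = 9572 \frac{\sqrt{97}}{97} = \frac{9572 \sqrt{97}}{97} \approx 971.89$)
$- \frac{3649}{-848} + \frac{W}{-20354} = - \frac{3649}{-848} + \frac{\frac{9572}{97} \sqrt{97}}{-20354} = \left(-3649\right) \left(- \frac{1}{848}\right) + \frac{9572 \sqrt{97}}{97} \left(- \frac{1}{20354}\right) = \frac{3649}{848} - \frac{4786 \sqrt{97}}{987169}$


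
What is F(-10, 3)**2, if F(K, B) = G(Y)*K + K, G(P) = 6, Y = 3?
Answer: 4900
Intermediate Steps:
F(K, B) = 7*K (F(K, B) = 6*K + K = 7*K)
F(-10, 3)**2 = (7*(-10))**2 = (-70)**2 = 4900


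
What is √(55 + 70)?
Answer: 5*√5 ≈ 11.180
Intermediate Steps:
√(55 + 70) = √125 = 5*√5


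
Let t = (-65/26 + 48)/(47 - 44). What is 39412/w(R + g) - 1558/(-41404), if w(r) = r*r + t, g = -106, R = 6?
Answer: 4942254233/1244003882 ≈ 3.9729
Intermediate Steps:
t = 91/6 (t = (-65*1/26 + 48)/3 = (-5/2 + 48)*(1/3) = (91/2)*(1/3) = 91/6 ≈ 15.167)
w(r) = 91/6 + r**2 (w(r) = r*r + 91/6 = r**2 + 91/6 = 91/6 + r**2)
39412/w(R + g) - 1558/(-41404) = 39412/(91/6 + (6 - 106)**2) - 1558/(-41404) = 39412/(91/6 + (-100)**2) - 1558*(-1/41404) = 39412/(91/6 + 10000) + 779/20702 = 39412/(60091/6) + 779/20702 = 39412*(6/60091) + 779/20702 = 236472/60091 + 779/20702 = 4942254233/1244003882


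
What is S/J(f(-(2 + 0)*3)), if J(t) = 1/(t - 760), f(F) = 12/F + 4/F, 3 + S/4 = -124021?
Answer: 1135067648/3 ≈ 3.7836e+8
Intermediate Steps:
S = -496096 (S = -12 + 4*(-124021) = -12 - 496084 = -496096)
f(F) = 16/F
J(t) = 1/(-760 + t)
S/J(f(-(2 + 0)*3)) = -(-377032960 + 7937536*(-1/(3*(2 + 0)))) = -496096/(1/(-760 + 16/((-2*3)))) = -496096/(1/(-760 + 16/((-1*6)))) = -496096/(1/(-760 + 16/(-6))) = -496096/(1/(-760 + 16*(-⅙))) = -496096/(1/(-760 - 8/3)) = -496096/(1/(-2288/3)) = -496096/(-3/2288) = -496096*(-2288/3) = 1135067648/3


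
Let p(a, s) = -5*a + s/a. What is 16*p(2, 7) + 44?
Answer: -60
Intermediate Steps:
p(a, s) = -5*a + s/a
16*p(2, 7) + 44 = 16*(-5*2 + 7/2) + 44 = 16*(-10 + 7*(½)) + 44 = 16*(-10 + 7/2) + 44 = 16*(-13/2) + 44 = -104 + 44 = -60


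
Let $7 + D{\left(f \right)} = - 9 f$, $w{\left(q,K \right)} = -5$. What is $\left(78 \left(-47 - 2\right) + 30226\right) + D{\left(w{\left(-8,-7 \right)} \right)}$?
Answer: $26442$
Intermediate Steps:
$D{\left(f \right)} = -7 - 9 f$
$\left(78 \left(-47 - 2\right) + 30226\right) + D{\left(w{\left(-8,-7 \right)} \right)} = \left(78 \left(-47 - 2\right) + 30226\right) - -38 = \left(78 \left(-47 + \left(-2 + 0\right)\right) + 30226\right) + \left(-7 + 45\right) = \left(78 \left(-47 - 2\right) + 30226\right) + 38 = \left(78 \left(-49\right) + 30226\right) + 38 = \left(-3822 + 30226\right) + 38 = 26404 + 38 = 26442$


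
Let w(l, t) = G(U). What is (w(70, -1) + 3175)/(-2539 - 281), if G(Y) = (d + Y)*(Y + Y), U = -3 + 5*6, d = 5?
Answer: -4903/2820 ≈ -1.7387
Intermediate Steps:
U = 27 (U = -3 + 30 = 27)
G(Y) = 2*Y*(5 + Y) (G(Y) = (5 + Y)*(Y + Y) = (5 + Y)*(2*Y) = 2*Y*(5 + Y))
w(l, t) = 1728 (w(l, t) = 2*27*(5 + 27) = 2*27*32 = 1728)
(w(70, -1) + 3175)/(-2539 - 281) = (1728 + 3175)/(-2539 - 281) = 4903/(-2820) = 4903*(-1/2820) = -4903/2820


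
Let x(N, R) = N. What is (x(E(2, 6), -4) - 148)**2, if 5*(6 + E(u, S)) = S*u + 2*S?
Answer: 556516/25 ≈ 22261.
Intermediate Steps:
E(u, S) = -6 + 2*S/5 + S*u/5 (E(u, S) = -6 + (S*u + 2*S)/5 = -6 + (2*S + S*u)/5 = -6 + (2*S/5 + S*u/5) = -6 + 2*S/5 + S*u/5)
(x(E(2, 6), -4) - 148)**2 = ((-6 + (2/5)*6 + (1/5)*6*2) - 148)**2 = ((-6 + 12/5 + 12/5) - 148)**2 = (-6/5 - 148)**2 = (-746/5)**2 = 556516/25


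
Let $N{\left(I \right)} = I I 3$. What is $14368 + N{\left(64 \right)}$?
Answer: $26656$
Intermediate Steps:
$N{\left(I \right)} = 3 I^{2}$ ($N{\left(I \right)} = I^{2} \cdot 3 = 3 I^{2}$)
$14368 + N{\left(64 \right)} = 14368 + 3 \cdot 64^{2} = 14368 + 3 \cdot 4096 = 14368 + 12288 = 26656$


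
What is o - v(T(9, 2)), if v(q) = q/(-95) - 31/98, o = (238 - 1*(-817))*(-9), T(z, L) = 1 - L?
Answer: -88395603/9310 ≈ -9494.7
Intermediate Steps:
o = -9495 (o = (238 + 817)*(-9) = 1055*(-9) = -9495)
v(q) = -31/98 - q/95 (v(q) = q*(-1/95) - 31*1/98 = -q/95 - 31/98 = -31/98 - q/95)
o - v(T(9, 2)) = -9495 - (-31/98 - (1 - 1*2)/95) = -9495 - (-31/98 - (1 - 2)/95) = -9495 - (-31/98 - 1/95*(-1)) = -9495 - (-31/98 + 1/95) = -9495 - 1*(-2847/9310) = -9495 + 2847/9310 = -88395603/9310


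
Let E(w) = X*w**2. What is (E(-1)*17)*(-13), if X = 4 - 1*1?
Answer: -663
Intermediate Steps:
X = 3 (X = 4 - 1 = 3)
E(w) = 3*w**2
(E(-1)*17)*(-13) = ((3*(-1)**2)*17)*(-13) = ((3*1)*17)*(-13) = (3*17)*(-13) = 51*(-13) = -663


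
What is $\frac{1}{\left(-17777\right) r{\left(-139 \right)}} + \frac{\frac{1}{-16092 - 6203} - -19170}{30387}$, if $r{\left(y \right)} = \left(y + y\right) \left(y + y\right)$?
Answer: $\frac{587188649945154367}{930772121451119220} \approx 0.63086$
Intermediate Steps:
$r{\left(y \right)} = 4 y^{2}$ ($r{\left(y \right)} = 2 y 2 y = 4 y^{2}$)
$\frac{1}{\left(-17777\right) r{\left(-139 \right)}} + \frac{\frac{1}{-16092 - 6203} - -19170}{30387} = \frac{1}{\left(-17777\right) 4 \left(-139\right)^{2}} + \frac{\frac{1}{-16092 - 6203} - -19170}{30387} = - \frac{1}{17777 \cdot 4 \cdot 19321} + \left(\frac{1}{-22295} + 19170\right) \frac{1}{30387} = - \frac{1}{17777 \cdot 77284} + \left(- \frac{1}{22295} + 19170\right) \frac{1}{30387} = \left(- \frac{1}{17777}\right) \frac{1}{77284} + \frac{427395149}{22295} \cdot \frac{1}{30387} = - \frac{1}{1373877668} + \frac{427395149}{677478165} = \frac{587188649945154367}{930772121451119220}$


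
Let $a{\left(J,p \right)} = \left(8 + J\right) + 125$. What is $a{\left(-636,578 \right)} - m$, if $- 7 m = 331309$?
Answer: $\frac{327788}{7} \approx 46827.0$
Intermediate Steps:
$a{\left(J,p \right)} = 133 + J$
$m = - \frac{331309}{7}$ ($m = \left(- \frac{1}{7}\right) 331309 = - \frac{331309}{7} \approx -47330.0$)
$a{\left(-636,578 \right)} - m = \left(133 - 636\right) - - \frac{331309}{7} = -503 + \frac{331309}{7} = \frac{327788}{7}$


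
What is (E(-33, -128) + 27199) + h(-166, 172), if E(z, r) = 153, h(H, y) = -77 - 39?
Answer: 27236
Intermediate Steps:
h(H, y) = -116
(E(-33, -128) + 27199) + h(-166, 172) = (153 + 27199) - 116 = 27352 - 116 = 27236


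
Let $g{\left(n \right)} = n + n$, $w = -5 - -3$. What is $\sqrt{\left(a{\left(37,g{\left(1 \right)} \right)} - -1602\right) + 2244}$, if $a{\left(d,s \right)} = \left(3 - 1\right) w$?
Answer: $\sqrt{3842} \approx 61.984$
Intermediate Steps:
$w = -2$ ($w = -5 + 3 = -2$)
$g{\left(n \right)} = 2 n$
$a{\left(d,s \right)} = -4$ ($a{\left(d,s \right)} = \left(3 - 1\right) \left(-2\right) = 2 \left(-2\right) = -4$)
$\sqrt{\left(a{\left(37,g{\left(1 \right)} \right)} - -1602\right) + 2244} = \sqrt{\left(-4 - -1602\right) + 2244} = \sqrt{\left(-4 + 1602\right) + 2244} = \sqrt{1598 + 2244} = \sqrt{3842}$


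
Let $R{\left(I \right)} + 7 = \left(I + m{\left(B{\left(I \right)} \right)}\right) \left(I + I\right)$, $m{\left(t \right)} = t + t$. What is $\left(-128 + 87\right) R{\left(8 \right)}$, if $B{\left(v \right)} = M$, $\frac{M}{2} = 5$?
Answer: $-18081$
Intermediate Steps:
$M = 10$ ($M = 2 \cdot 5 = 10$)
$B{\left(v \right)} = 10$
$m{\left(t \right)} = 2 t$
$R{\left(I \right)} = -7 + 2 I \left(20 + I\right)$ ($R{\left(I \right)} = -7 + \left(I + 2 \cdot 10\right) \left(I + I\right) = -7 + \left(I + 20\right) 2 I = -7 + \left(20 + I\right) 2 I = -7 + 2 I \left(20 + I\right)$)
$\left(-128 + 87\right) R{\left(8 \right)} = \left(-128 + 87\right) \left(-7 + 2 \cdot 8^{2} + 40 \cdot 8\right) = - 41 \left(-7 + 2 \cdot 64 + 320\right) = - 41 \left(-7 + 128 + 320\right) = \left(-41\right) 441 = -18081$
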